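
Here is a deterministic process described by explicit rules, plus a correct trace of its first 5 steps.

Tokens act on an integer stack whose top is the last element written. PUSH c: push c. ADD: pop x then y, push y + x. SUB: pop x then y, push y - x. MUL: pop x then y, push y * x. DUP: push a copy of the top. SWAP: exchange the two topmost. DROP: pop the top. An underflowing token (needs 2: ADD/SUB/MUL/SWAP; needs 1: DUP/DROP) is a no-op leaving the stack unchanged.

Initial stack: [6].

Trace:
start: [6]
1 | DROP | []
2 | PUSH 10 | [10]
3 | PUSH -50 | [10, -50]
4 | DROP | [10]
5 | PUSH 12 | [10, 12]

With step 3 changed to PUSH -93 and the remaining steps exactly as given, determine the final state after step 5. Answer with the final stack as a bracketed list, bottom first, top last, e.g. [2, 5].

(re-executing from step 3 with the substitution; state before step 3: [10])
3 | PUSH -93 | [10, -93]
4 | DROP | [10]
5 | PUSH 12 | [10, 12]

[10, 12]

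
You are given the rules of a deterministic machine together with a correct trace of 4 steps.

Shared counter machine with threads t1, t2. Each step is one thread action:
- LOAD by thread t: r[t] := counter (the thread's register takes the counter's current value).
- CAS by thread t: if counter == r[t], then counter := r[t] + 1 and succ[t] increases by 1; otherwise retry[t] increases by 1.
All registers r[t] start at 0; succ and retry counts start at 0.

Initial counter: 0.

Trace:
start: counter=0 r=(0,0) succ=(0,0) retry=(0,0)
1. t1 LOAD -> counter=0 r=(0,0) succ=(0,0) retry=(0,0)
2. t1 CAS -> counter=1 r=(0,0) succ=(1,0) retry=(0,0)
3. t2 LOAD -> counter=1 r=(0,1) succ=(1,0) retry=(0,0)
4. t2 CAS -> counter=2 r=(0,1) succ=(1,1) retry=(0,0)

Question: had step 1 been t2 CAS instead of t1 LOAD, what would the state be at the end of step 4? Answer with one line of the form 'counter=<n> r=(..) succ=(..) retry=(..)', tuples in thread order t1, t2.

counter=2 r=(0,1) succ=(0,2) retry=(1,0)

(re-executing from step 1 with the substitution; state before step 1: counter=0 r=(0,0) succ=(0,0) retry=(0,0))
1. t2 CAS -> counter=1 r=(0,0) succ=(0,1) retry=(0,0)
2. t1 CAS -> counter=1 r=(0,0) succ=(0,1) retry=(1,0)
3. t2 LOAD -> counter=1 r=(0,1) succ=(0,1) retry=(1,0)
4. t2 CAS -> counter=2 r=(0,1) succ=(0,2) retry=(1,0)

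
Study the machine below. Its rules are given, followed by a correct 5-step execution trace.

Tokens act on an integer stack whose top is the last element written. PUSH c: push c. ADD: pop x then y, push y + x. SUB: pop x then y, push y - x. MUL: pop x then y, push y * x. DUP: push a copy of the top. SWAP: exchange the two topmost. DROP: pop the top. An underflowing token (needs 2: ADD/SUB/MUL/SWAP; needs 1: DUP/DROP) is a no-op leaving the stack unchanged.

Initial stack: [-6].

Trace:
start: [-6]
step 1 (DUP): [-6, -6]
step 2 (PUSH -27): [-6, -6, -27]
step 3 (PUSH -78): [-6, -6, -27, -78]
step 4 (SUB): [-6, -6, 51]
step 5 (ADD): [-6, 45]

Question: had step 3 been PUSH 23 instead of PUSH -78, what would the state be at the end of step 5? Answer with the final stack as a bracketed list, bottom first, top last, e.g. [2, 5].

(re-executing from step 3 with the substitution; state before step 3: [-6, -6, -27])
step 3 (PUSH 23): [-6, -6, -27, 23]
step 4 (SUB): [-6, -6, -50]
step 5 (ADD): [-6, -56]

[-6, -56]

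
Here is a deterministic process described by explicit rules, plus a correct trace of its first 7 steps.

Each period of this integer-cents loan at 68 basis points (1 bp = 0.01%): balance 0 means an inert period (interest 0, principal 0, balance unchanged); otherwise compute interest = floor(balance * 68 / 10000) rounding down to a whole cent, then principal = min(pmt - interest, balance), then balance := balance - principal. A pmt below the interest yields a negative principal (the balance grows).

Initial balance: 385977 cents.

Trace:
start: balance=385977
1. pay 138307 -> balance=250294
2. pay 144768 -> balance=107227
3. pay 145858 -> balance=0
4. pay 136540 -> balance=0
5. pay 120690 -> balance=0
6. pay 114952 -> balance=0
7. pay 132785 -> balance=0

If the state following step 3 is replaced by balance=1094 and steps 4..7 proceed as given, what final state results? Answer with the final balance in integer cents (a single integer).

0

state after step 3 := balance=1094
4. pay 136540 -> balance=0
5. pay 120690 -> balance=0
6. pay 114952 -> balance=0
7. pay 132785 -> balance=0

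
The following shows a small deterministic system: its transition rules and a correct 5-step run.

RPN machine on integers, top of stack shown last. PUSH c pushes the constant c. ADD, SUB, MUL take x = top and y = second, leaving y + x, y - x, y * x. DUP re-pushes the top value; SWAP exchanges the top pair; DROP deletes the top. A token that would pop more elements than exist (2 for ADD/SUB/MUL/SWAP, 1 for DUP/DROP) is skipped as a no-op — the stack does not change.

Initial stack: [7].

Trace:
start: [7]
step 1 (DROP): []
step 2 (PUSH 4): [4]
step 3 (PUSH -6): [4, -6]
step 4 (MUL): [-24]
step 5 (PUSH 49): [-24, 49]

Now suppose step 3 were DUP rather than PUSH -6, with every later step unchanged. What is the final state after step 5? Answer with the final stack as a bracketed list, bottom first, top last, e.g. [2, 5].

(re-executing from step 3 with the substitution; state before step 3: [4])
step 3 (DUP): [4, 4]
step 4 (MUL): [16]
step 5 (PUSH 49): [16, 49]

[16, 49]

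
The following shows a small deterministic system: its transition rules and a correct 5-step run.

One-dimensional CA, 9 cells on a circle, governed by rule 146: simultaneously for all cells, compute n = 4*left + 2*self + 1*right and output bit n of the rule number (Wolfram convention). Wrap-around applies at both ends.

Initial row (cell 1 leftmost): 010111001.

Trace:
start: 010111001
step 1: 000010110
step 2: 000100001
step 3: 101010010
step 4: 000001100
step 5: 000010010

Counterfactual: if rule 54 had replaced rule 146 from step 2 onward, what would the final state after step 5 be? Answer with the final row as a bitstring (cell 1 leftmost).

100011100

(re-executing steps 2..5 under rule 54; state before step 2: 000010110)
step 2: 000111001
step 3: 101000111
step 4: 011101000
step 5: 100011100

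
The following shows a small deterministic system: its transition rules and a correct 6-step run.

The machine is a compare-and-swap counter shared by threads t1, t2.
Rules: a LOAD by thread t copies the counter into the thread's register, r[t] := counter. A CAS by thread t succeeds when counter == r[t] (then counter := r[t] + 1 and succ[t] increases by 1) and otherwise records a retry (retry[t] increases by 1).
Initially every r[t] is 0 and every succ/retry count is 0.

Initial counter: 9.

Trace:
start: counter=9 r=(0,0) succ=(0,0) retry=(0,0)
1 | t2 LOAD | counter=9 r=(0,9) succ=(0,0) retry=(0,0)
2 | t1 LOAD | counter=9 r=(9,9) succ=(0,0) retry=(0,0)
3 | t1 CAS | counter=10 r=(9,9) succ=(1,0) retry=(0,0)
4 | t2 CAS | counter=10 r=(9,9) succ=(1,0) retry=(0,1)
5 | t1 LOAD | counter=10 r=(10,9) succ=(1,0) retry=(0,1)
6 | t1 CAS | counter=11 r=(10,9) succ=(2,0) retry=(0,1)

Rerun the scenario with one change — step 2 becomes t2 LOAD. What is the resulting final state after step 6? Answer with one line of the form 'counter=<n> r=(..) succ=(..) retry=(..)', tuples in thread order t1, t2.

counter=11 r=(10,9) succ=(1,1) retry=(1,0)

(re-executing from step 2 with the substitution; state before step 2: counter=9 r=(0,9) succ=(0,0) retry=(0,0))
2 | t2 LOAD | counter=9 r=(0,9) succ=(0,0) retry=(0,0)
3 | t1 CAS | counter=9 r=(0,9) succ=(0,0) retry=(1,0)
4 | t2 CAS | counter=10 r=(0,9) succ=(0,1) retry=(1,0)
5 | t1 LOAD | counter=10 r=(10,9) succ=(0,1) retry=(1,0)
6 | t1 CAS | counter=11 r=(10,9) succ=(1,1) retry=(1,0)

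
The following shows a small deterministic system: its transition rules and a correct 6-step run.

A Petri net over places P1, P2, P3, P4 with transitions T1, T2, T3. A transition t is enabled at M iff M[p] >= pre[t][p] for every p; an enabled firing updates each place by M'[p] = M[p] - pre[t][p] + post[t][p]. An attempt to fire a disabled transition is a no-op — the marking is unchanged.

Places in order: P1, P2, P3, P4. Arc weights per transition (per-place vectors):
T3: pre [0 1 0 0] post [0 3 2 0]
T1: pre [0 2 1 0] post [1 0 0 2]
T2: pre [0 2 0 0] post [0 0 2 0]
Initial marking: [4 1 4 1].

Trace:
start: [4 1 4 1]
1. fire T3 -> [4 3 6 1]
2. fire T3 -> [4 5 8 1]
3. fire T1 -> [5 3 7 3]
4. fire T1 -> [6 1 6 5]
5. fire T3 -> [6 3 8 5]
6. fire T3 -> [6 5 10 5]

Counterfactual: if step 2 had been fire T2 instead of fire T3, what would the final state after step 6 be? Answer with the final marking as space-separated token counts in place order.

(re-executing from step 2 with the substitution; state before step 2: [4 3 6 1])
2. fire T2 -> [4 1 8 1]
3. fire T1 -> [4 1 8 1]
4. fire T1 -> [4 1 8 1]
5. fire T3 -> [4 3 10 1]
6. fire T3 -> [4 5 12 1]

4 5 12 1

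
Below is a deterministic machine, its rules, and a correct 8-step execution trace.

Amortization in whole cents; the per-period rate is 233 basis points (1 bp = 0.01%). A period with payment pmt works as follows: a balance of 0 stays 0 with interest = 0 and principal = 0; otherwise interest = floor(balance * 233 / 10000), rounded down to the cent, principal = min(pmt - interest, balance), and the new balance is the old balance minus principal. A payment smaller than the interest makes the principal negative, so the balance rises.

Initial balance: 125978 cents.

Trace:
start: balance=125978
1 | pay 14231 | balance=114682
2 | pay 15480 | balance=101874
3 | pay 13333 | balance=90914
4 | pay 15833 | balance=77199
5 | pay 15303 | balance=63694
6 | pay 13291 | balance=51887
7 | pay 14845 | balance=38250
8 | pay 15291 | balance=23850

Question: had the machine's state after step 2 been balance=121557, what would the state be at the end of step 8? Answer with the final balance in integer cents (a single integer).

state after step 2 := balance=121557
3 | pay 13333 | balance=111056
4 | pay 15833 | balance=97810
5 | pay 15303 | balance=84785
6 | pay 13291 | balance=73469
7 | pay 14845 | balance=60335
8 | pay 15291 | balance=46449

46449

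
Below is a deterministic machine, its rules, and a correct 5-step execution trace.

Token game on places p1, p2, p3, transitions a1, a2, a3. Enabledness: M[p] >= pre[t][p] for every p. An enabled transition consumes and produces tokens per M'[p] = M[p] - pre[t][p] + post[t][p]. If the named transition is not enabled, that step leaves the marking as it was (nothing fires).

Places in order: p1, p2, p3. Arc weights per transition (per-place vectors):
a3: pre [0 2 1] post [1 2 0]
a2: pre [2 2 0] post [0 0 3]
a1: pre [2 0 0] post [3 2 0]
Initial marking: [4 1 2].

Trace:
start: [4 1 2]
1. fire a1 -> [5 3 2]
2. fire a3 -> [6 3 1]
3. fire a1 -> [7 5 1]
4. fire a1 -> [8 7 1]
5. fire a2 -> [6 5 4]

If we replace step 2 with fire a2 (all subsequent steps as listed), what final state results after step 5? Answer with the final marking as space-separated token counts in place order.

(re-executing from step 2 with the substitution; state before step 2: [5 3 2])
2. fire a2 -> [3 1 5]
3. fire a1 -> [4 3 5]
4. fire a1 -> [5 5 5]
5. fire a2 -> [3 3 8]

3 3 8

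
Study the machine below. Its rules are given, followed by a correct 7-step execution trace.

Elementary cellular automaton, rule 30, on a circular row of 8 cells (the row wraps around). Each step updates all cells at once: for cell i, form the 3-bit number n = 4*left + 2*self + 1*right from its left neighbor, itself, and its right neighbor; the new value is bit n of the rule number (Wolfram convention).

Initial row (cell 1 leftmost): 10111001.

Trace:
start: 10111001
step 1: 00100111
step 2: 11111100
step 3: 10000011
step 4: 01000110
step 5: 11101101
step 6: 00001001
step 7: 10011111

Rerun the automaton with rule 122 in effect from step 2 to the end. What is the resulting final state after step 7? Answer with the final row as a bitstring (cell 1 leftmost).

01110111

(re-executing steps 2..7 under rule 122; state before step 2: 00100111)
step 2: 11011101
step 3: 01110111
step 4: 11011101
step 5: 01110111
step 6: 11011101
step 7: 01110111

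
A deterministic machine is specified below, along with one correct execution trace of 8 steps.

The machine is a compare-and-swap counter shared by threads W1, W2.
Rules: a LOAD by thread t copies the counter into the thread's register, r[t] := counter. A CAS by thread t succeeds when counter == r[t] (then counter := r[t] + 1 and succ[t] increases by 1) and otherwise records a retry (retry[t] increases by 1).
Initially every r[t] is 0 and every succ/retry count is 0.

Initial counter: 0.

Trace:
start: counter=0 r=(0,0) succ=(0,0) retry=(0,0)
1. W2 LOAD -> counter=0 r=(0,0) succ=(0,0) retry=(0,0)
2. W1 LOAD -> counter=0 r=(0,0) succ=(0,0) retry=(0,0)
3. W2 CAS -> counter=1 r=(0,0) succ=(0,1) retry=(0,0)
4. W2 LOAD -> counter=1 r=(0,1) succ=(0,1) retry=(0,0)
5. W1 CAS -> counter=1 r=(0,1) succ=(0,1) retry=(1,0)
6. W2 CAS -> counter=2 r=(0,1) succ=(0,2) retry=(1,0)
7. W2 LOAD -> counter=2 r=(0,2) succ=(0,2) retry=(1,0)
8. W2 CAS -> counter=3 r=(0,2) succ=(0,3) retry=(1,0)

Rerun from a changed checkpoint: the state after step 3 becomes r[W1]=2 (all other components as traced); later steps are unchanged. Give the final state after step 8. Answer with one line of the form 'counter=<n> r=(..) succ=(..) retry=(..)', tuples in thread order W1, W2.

state after step 3 := counter=1 r=(2,0) succ=(0,1) retry=(0,0)
4. W2 LOAD -> counter=1 r=(2,1) succ=(0,1) retry=(0,0)
5. W1 CAS -> counter=1 r=(2,1) succ=(0,1) retry=(1,0)
6. W2 CAS -> counter=2 r=(2,1) succ=(0,2) retry=(1,0)
7. W2 LOAD -> counter=2 r=(2,2) succ=(0,2) retry=(1,0)
8. W2 CAS -> counter=3 r=(2,2) succ=(0,3) retry=(1,0)

counter=3 r=(2,2) succ=(0,3) retry=(1,0)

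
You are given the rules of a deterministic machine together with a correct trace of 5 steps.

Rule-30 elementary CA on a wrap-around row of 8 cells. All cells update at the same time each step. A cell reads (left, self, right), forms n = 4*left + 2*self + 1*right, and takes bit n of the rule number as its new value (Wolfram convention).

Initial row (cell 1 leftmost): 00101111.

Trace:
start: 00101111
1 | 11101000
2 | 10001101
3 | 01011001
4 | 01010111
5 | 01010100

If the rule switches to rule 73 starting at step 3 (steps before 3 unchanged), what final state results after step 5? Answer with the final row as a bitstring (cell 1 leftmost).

(re-executing steps 3..5 under rule 73; state before step 3: 10001101)
3 | 10101101
4 | 10001101
5 | 10101101

10101101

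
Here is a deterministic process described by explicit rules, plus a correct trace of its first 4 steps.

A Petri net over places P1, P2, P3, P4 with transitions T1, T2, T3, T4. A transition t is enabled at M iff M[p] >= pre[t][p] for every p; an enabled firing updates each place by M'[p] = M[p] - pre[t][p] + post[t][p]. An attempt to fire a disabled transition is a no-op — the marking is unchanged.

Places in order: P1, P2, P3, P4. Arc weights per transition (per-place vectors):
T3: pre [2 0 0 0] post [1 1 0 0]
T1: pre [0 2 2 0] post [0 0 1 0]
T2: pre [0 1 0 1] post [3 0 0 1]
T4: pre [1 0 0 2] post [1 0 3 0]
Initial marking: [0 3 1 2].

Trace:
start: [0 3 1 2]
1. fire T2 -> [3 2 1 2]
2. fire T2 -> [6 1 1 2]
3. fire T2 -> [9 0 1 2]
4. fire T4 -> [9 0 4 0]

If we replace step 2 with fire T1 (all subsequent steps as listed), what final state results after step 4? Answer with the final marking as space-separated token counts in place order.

6 1 4 0

(re-executing from step 2 with the substitution; state before step 2: [3 2 1 2])
2. fire T1 -> [3 2 1 2]
3. fire T2 -> [6 1 1 2]
4. fire T4 -> [6 1 4 0]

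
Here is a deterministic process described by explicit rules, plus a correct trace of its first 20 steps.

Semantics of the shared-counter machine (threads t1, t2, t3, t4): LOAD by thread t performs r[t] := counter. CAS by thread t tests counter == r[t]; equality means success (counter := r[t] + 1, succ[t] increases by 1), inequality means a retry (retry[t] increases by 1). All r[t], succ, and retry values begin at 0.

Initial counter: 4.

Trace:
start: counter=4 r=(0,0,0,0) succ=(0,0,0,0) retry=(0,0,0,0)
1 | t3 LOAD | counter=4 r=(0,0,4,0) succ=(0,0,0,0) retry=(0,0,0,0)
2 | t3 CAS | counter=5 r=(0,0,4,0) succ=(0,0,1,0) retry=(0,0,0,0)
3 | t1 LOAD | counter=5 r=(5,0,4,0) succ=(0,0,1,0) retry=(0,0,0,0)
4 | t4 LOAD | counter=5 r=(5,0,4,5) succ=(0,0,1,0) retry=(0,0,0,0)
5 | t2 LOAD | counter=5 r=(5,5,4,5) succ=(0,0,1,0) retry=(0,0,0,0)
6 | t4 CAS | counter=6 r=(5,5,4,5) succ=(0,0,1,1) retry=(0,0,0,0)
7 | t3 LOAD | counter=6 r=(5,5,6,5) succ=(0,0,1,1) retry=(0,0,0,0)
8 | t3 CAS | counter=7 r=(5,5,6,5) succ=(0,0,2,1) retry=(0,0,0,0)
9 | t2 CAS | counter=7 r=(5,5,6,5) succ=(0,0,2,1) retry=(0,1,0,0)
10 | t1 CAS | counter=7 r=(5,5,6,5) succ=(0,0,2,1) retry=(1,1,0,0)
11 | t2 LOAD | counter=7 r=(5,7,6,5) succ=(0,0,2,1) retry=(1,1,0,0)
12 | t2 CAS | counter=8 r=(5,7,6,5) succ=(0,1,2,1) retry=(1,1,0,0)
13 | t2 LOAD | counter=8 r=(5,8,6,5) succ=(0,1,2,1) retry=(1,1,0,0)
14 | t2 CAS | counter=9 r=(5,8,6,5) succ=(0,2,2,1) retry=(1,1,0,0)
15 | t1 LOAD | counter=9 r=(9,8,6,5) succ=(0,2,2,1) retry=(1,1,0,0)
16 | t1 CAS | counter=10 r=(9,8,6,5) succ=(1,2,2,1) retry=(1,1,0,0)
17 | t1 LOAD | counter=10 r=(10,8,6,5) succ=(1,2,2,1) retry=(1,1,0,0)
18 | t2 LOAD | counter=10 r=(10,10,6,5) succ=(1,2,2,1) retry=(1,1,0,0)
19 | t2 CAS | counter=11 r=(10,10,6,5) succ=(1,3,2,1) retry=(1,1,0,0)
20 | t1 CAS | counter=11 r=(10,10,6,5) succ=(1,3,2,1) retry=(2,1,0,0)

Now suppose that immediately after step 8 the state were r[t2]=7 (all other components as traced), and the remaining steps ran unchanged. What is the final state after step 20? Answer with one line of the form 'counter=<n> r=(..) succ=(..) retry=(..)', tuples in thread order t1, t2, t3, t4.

state after step 8 := counter=7 r=(5,7,6,5) succ=(0,0,2,1) retry=(0,0,0,0)
9 | t2 CAS | counter=8 r=(5,7,6,5) succ=(0,1,2,1) retry=(0,0,0,0)
10 | t1 CAS | counter=8 r=(5,7,6,5) succ=(0,1,2,1) retry=(1,0,0,0)
11 | t2 LOAD | counter=8 r=(5,8,6,5) succ=(0,1,2,1) retry=(1,0,0,0)
12 | t2 CAS | counter=9 r=(5,8,6,5) succ=(0,2,2,1) retry=(1,0,0,0)
13 | t2 LOAD | counter=9 r=(5,9,6,5) succ=(0,2,2,1) retry=(1,0,0,0)
14 | t2 CAS | counter=10 r=(5,9,6,5) succ=(0,3,2,1) retry=(1,0,0,0)
15 | t1 LOAD | counter=10 r=(10,9,6,5) succ=(0,3,2,1) retry=(1,0,0,0)
16 | t1 CAS | counter=11 r=(10,9,6,5) succ=(1,3,2,1) retry=(1,0,0,0)
17 | t1 LOAD | counter=11 r=(11,9,6,5) succ=(1,3,2,1) retry=(1,0,0,0)
18 | t2 LOAD | counter=11 r=(11,11,6,5) succ=(1,3,2,1) retry=(1,0,0,0)
19 | t2 CAS | counter=12 r=(11,11,6,5) succ=(1,4,2,1) retry=(1,0,0,0)
20 | t1 CAS | counter=12 r=(11,11,6,5) succ=(1,4,2,1) retry=(2,0,0,0)

counter=12 r=(11,11,6,5) succ=(1,4,2,1) retry=(2,0,0,0)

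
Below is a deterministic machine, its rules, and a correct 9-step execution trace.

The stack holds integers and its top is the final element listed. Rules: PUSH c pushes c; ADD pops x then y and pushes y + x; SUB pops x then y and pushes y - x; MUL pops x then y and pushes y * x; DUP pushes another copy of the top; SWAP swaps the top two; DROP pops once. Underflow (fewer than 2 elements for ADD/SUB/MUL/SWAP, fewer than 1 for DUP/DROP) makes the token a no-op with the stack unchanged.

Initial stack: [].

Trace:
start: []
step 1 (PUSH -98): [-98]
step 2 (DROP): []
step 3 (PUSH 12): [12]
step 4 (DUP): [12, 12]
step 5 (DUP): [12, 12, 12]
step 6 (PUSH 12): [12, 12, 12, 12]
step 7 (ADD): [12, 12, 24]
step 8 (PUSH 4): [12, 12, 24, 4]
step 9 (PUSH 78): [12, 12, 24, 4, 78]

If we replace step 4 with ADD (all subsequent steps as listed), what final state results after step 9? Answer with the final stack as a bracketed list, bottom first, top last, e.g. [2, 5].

[12, 24, 4, 78]

(re-executing from step 4 with the substitution; state before step 4: [12])
step 4 (ADD): [12]
step 5 (DUP): [12, 12]
step 6 (PUSH 12): [12, 12, 12]
step 7 (ADD): [12, 24]
step 8 (PUSH 4): [12, 24, 4]
step 9 (PUSH 78): [12, 24, 4, 78]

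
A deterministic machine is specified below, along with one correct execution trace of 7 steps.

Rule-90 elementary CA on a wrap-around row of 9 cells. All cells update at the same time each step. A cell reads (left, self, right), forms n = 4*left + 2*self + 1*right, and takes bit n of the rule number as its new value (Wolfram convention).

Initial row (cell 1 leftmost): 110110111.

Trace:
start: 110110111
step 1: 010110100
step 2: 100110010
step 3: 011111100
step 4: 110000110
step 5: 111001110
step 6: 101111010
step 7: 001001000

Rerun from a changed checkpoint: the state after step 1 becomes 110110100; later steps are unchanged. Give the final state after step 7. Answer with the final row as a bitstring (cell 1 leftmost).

000101110

state after step 1 := 110110100
step 2: 110110011
step 3: 010111110
step 4: 100100011
step 5: 111010110
step 6: 101000110
step 7: 000101110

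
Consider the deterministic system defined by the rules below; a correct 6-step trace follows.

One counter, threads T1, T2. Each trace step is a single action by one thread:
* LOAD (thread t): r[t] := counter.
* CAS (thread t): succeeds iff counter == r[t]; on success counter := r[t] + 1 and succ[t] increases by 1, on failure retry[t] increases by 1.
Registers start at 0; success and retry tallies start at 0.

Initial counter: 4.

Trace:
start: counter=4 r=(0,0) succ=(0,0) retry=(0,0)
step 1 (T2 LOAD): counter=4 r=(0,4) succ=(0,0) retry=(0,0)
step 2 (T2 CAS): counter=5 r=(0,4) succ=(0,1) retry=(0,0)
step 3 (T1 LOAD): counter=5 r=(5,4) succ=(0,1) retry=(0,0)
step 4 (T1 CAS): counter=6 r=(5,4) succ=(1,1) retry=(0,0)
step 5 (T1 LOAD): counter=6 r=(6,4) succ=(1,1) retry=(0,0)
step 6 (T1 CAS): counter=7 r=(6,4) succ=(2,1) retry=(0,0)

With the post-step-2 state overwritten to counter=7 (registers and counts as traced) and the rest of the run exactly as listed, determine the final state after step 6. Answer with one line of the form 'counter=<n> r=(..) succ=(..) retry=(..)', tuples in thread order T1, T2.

counter=9 r=(8,4) succ=(2,1) retry=(0,0)

state after step 2 := counter=7 r=(0,4) succ=(0,1) retry=(0,0)
step 3 (T1 LOAD): counter=7 r=(7,4) succ=(0,1) retry=(0,0)
step 4 (T1 CAS): counter=8 r=(7,4) succ=(1,1) retry=(0,0)
step 5 (T1 LOAD): counter=8 r=(8,4) succ=(1,1) retry=(0,0)
step 6 (T1 CAS): counter=9 r=(8,4) succ=(2,1) retry=(0,0)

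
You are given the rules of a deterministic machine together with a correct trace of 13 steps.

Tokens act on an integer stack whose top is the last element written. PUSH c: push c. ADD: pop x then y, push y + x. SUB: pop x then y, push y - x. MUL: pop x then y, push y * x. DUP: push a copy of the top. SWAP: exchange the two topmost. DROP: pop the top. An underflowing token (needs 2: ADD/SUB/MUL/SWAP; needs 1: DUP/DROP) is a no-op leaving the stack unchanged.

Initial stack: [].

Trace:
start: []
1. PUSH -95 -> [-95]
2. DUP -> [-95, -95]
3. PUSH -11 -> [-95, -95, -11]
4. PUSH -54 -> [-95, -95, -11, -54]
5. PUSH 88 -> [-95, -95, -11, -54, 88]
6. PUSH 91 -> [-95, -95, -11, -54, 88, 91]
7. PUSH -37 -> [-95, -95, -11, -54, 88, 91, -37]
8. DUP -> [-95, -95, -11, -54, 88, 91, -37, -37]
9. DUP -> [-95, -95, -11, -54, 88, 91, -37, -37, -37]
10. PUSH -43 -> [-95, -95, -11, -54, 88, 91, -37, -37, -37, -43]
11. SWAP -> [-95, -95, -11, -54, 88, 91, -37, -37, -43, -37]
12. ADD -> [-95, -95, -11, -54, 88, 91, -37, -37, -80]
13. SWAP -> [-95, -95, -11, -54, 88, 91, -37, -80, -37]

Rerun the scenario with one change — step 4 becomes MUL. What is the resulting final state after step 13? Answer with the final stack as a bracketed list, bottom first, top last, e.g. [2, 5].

[-95, 1045, 88, 91, -37, -80, -37]

(re-executing from step 4 with the substitution; state before step 4: [-95, -95, -11])
4. MUL -> [-95, 1045]
5. PUSH 88 -> [-95, 1045, 88]
6. PUSH 91 -> [-95, 1045, 88, 91]
7. PUSH -37 -> [-95, 1045, 88, 91, -37]
8. DUP -> [-95, 1045, 88, 91, -37, -37]
9. DUP -> [-95, 1045, 88, 91, -37, -37, -37]
10. PUSH -43 -> [-95, 1045, 88, 91, -37, -37, -37, -43]
11. SWAP -> [-95, 1045, 88, 91, -37, -37, -43, -37]
12. ADD -> [-95, 1045, 88, 91, -37, -37, -80]
13. SWAP -> [-95, 1045, 88, 91, -37, -80, -37]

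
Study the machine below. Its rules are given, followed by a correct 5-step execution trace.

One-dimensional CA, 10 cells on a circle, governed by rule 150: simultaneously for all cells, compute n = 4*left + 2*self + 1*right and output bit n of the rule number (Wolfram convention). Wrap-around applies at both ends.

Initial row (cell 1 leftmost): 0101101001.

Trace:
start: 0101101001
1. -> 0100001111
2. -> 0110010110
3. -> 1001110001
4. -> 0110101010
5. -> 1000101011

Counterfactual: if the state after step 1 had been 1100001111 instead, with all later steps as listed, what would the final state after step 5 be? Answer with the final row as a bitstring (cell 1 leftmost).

state after step 1 := 1100001111
2. -> 1010010111
3. -> 0011110011
4. -> 1101101100
5. -> 0000000011

0000000011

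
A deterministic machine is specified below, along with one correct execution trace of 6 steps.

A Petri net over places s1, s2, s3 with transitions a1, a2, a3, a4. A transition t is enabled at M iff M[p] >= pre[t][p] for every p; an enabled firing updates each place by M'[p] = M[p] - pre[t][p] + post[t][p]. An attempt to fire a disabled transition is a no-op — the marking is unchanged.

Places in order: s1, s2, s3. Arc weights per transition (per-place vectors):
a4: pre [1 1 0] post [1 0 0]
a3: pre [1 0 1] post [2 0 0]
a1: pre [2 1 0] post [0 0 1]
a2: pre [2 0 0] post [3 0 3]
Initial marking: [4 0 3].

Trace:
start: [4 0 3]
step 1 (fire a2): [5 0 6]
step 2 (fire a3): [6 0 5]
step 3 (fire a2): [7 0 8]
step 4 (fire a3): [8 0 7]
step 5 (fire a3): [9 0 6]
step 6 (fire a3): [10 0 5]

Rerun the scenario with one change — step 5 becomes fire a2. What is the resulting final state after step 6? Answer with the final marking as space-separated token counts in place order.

10 0 9

(re-executing from step 5 with the substitution; state before step 5: [8 0 7])
step 5 (fire a2): [9 0 10]
step 6 (fire a3): [10 0 9]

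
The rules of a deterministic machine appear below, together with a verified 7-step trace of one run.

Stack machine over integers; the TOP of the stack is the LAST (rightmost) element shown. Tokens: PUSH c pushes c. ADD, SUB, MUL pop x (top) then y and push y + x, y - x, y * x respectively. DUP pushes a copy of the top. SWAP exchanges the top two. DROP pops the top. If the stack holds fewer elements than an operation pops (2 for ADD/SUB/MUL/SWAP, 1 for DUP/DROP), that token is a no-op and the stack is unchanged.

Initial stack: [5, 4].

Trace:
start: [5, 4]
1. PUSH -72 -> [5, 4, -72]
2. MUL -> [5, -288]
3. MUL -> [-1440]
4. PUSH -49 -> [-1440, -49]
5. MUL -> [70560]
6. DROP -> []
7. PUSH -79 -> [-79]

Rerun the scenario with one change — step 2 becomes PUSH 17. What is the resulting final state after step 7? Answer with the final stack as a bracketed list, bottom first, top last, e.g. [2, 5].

[5, 4, -79]

(re-executing from step 2 with the substitution; state before step 2: [5, 4, -72])
2. PUSH 17 -> [5, 4, -72, 17]
3. MUL -> [5, 4, -1224]
4. PUSH -49 -> [5, 4, -1224, -49]
5. MUL -> [5, 4, 59976]
6. DROP -> [5, 4]
7. PUSH -79 -> [5, 4, -79]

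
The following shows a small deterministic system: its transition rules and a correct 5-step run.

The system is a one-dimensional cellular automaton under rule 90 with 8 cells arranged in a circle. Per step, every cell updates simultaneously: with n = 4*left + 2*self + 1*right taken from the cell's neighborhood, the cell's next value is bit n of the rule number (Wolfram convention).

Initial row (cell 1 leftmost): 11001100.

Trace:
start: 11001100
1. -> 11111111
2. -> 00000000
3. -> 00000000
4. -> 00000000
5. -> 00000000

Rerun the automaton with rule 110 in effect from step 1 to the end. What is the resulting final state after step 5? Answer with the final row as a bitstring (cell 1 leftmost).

11011101

(re-executing steps 1..5 under rule 110; state before step 1: 11001100)
1. -> 11011101
2. -> 01110111
3. -> 11011101
4. -> 01110111
5. -> 11011101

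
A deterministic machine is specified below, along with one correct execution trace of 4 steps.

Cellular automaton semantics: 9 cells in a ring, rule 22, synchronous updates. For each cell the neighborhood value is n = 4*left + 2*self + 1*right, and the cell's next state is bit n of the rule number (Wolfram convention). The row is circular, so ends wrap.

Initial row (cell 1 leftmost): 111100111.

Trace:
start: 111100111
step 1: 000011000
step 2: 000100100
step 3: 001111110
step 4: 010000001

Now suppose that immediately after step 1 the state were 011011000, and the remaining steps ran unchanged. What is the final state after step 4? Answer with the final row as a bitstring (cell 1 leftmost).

state after step 1 := 011011000
step 2: 100000100
step 3: 110001111
step 4: 001010000

001010000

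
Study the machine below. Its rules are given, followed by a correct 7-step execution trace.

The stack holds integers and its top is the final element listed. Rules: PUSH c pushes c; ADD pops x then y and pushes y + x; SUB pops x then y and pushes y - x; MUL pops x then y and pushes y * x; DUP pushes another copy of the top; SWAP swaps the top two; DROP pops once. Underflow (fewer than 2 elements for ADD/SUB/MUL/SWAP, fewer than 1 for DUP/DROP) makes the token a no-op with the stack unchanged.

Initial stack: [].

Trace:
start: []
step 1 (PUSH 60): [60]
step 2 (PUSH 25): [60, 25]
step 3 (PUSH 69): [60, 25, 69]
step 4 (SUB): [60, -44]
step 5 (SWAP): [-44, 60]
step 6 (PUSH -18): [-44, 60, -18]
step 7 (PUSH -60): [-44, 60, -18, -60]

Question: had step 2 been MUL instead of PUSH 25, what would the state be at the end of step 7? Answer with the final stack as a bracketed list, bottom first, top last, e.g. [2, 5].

(re-executing from step 2 with the substitution; state before step 2: [60])
step 2 (MUL): [60]
step 3 (PUSH 69): [60, 69]
step 4 (SUB): [-9]
step 5 (SWAP): [-9]
step 6 (PUSH -18): [-9, -18]
step 7 (PUSH -60): [-9, -18, -60]

[-9, -18, -60]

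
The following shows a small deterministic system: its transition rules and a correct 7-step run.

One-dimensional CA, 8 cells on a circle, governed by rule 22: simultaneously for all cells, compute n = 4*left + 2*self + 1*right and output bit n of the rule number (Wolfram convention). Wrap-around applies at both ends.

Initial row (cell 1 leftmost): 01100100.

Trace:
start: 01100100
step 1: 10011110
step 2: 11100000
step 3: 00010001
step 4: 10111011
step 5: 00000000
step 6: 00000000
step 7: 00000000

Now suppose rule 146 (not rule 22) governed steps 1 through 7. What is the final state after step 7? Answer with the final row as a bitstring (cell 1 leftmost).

(re-executing steps 1..7 under rule 146; state before step 1: 01100100)
step 1: 10011010
step 2: 01100000
step 3: 10010000
step 4: 01101001
step 5: 00000110
step 6: 00001001
step 7: 10010110

10010110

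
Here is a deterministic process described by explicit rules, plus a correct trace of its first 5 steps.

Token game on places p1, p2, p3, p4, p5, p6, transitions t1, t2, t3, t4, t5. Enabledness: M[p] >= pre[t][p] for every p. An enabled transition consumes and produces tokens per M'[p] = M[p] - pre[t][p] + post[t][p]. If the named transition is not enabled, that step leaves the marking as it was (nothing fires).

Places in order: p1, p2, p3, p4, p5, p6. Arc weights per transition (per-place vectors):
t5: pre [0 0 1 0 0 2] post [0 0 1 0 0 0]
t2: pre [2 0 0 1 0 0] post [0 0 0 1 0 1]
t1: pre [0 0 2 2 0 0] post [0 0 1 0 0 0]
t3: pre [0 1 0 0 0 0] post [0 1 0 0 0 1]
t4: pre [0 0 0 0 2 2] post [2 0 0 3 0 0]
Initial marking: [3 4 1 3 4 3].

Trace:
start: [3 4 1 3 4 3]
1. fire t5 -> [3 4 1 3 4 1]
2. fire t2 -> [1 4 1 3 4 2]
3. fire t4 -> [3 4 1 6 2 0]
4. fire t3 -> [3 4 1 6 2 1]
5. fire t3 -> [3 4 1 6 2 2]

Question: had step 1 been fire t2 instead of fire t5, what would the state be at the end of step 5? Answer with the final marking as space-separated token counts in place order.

3 4 1 6 2 4

(re-executing from step 1 with the substitution; state before step 1: [3 4 1 3 4 3])
1. fire t2 -> [1 4 1 3 4 4]
2. fire t2 -> [1 4 1 3 4 4]
3. fire t4 -> [3 4 1 6 2 2]
4. fire t3 -> [3 4 1 6 2 3]
5. fire t3 -> [3 4 1 6 2 4]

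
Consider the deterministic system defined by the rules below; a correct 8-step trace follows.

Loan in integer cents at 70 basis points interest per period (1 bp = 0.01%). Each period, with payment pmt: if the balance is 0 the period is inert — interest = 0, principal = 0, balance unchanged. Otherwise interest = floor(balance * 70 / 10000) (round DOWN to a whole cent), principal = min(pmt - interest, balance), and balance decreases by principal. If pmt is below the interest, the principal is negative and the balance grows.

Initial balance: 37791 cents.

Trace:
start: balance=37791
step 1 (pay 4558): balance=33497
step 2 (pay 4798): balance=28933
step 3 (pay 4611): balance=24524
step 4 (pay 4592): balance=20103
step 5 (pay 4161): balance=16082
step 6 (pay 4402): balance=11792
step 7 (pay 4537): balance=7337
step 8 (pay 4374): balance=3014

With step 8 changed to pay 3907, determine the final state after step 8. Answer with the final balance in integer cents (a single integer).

3481

(re-executing from step 8 with the substitution; state before step 8: balance=7337)
step 8 (pay 3907): balance=3481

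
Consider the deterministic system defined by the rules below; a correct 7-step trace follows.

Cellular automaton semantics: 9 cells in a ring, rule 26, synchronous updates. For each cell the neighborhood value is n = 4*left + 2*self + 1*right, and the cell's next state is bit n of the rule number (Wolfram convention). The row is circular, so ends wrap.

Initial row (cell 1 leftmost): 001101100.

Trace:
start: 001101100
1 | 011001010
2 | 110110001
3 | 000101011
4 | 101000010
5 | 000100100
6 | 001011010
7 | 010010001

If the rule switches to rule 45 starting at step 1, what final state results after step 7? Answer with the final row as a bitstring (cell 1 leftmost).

(re-executing steps 1..7 under rule 45; state before step 1: 001101100)
1 | 101011001
2 | 011110001
3 | 110000101
4 | 000110111
5 | 010101100
6 | 011111001
7 | 110000001

110000001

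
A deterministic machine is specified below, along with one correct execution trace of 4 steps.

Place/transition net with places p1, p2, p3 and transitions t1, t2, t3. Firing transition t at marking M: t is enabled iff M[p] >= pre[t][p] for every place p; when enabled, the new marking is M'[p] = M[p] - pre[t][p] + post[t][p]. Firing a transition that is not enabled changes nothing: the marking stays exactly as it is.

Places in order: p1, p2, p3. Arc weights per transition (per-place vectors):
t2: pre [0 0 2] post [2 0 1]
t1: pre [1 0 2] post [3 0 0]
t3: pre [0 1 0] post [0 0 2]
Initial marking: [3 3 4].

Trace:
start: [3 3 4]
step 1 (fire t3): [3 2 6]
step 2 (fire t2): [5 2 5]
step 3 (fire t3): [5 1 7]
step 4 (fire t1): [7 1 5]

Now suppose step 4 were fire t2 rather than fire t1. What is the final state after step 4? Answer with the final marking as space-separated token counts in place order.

(re-executing from step 4 with the substitution; state before step 4: [5 1 7])
step 4 (fire t2): [7 1 6]

7 1 6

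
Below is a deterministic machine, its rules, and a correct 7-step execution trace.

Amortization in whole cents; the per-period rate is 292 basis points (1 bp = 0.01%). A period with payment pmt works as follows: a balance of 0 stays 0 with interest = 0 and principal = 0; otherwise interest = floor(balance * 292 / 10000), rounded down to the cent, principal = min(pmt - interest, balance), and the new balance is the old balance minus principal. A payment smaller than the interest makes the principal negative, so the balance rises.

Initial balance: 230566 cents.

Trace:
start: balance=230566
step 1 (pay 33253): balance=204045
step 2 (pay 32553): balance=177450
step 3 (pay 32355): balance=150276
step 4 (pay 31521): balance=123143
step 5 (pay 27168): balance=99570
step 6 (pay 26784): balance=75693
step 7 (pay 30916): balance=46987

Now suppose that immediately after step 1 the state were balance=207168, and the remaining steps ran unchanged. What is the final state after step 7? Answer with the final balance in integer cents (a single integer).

state after step 1 := balance=207168
step 2 (pay 32553): balance=180664
step 3 (pay 32355): balance=153584
step 4 (pay 31521): balance=126547
step 5 (pay 27168): balance=103074
step 6 (pay 26784): balance=79299
step 7 (pay 30916): balance=50698

50698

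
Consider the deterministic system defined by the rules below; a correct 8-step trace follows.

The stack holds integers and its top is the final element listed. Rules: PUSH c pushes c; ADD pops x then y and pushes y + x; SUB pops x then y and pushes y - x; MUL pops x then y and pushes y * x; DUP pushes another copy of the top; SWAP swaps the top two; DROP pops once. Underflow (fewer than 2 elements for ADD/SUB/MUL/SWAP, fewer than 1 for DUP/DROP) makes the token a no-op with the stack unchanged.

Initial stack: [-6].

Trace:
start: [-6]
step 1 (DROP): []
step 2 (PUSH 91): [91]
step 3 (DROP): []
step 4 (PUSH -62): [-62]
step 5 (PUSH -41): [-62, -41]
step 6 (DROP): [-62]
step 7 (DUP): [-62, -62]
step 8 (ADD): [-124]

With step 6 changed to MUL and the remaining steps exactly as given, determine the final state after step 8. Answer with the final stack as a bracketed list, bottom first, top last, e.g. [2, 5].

(re-executing from step 6 with the substitution; state before step 6: [-62, -41])
step 6 (MUL): [2542]
step 7 (DUP): [2542, 2542]
step 8 (ADD): [5084]

[5084]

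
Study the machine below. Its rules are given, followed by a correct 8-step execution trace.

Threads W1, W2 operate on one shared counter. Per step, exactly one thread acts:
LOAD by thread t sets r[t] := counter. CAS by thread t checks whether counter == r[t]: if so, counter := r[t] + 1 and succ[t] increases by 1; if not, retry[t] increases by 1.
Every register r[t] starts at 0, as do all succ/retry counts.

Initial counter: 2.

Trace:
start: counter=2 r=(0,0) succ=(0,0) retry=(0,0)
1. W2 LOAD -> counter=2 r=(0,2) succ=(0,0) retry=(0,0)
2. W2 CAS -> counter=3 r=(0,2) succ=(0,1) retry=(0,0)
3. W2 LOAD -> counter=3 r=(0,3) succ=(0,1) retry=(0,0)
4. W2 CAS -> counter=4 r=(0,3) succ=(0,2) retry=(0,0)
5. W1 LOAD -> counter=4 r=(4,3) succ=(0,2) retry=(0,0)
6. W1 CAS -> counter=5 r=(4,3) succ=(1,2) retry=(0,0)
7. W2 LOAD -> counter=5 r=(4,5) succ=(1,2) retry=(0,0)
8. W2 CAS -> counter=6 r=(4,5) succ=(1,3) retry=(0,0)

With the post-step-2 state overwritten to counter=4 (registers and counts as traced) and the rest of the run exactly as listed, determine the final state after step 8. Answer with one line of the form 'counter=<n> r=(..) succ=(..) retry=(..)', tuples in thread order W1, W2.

counter=7 r=(5,6) succ=(1,3) retry=(0,0)

state after step 2 := counter=4 r=(0,2) succ=(0,1) retry=(0,0)
3. W2 LOAD -> counter=4 r=(0,4) succ=(0,1) retry=(0,0)
4. W2 CAS -> counter=5 r=(0,4) succ=(0,2) retry=(0,0)
5. W1 LOAD -> counter=5 r=(5,4) succ=(0,2) retry=(0,0)
6. W1 CAS -> counter=6 r=(5,4) succ=(1,2) retry=(0,0)
7. W2 LOAD -> counter=6 r=(5,6) succ=(1,2) retry=(0,0)
8. W2 CAS -> counter=7 r=(5,6) succ=(1,3) retry=(0,0)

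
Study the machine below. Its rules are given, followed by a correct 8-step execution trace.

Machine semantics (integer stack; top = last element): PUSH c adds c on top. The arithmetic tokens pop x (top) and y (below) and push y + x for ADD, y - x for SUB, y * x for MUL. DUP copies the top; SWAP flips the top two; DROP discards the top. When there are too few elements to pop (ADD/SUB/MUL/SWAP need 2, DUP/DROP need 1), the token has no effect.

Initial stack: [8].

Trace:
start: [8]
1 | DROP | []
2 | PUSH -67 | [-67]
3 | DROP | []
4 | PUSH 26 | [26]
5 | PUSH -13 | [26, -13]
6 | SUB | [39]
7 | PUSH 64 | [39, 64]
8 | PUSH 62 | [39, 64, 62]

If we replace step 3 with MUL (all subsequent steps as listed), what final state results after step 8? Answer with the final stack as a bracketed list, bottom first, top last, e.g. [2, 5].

[-67, 39, 64, 62]

(re-executing from step 3 with the substitution; state before step 3: [-67])
3 | MUL | [-67]
4 | PUSH 26 | [-67, 26]
5 | PUSH -13 | [-67, 26, -13]
6 | SUB | [-67, 39]
7 | PUSH 64 | [-67, 39, 64]
8 | PUSH 62 | [-67, 39, 64, 62]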